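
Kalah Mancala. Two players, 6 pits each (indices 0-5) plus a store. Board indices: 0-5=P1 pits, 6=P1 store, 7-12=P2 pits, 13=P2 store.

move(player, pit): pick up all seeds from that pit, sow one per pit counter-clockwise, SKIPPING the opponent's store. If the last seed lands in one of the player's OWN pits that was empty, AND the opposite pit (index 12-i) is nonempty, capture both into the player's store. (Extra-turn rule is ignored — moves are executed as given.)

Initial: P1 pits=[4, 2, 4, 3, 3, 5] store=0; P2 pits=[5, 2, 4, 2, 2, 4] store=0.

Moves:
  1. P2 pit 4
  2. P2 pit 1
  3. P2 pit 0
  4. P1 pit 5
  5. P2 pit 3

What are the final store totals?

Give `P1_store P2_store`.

Answer: 1 2

Derivation:
Move 1: P2 pit4 -> P1=[4,2,4,3,3,5](0) P2=[5,2,4,2,0,5](1)
Move 2: P2 pit1 -> P1=[4,2,4,3,3,5](0) P2=[5,0,5,3,0,5](1)
Move 3: P2 pit0 -> P1=[4,2,4,3,3,5](0) P2=[0,1,6,4,1,6](1)
Move 4: P1 pit5 -> P1=[4,2,4,3,3,0](1) P2=[1,2,7,5,1,6](1)
Move 5: P2 pit3 -> P1=[5,3,4,3,3,0](1) P2=[1,2,7,0,2,7](2)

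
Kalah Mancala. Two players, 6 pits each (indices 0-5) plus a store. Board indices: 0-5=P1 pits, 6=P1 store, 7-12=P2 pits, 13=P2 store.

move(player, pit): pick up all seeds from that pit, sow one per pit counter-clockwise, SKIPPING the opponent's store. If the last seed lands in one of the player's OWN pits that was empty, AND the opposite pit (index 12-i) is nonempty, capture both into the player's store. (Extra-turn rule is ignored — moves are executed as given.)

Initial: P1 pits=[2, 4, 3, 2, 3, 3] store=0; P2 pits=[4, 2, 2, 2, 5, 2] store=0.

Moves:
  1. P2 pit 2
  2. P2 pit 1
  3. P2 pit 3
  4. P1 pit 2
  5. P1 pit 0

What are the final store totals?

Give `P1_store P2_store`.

Answer: 0 1

Derivation:
Move 1: P2 pit2 -> P1=[2,4,3,2,3,3](0) P2=[4,2,0,3,6,2](0)
Move 2: P2 pit1 -> P1=[2,4,3,2,3,3](0) P2=[4,0,1,4,6,2](0)
Move 3: P2 pit3 -> P1=[3,4,3,2,3,3](0) P2=[4,0,1,0,7,3](1)
Move 4: P1 pit2 -> P1=[3,4,0,3,4,4](0) P2=[4,0,1,0,7,3](1)
Move 5: P1 pit0 -> P1=[0,5,1,4,4,4](0) P2=[4,0,1,0,7,3](1)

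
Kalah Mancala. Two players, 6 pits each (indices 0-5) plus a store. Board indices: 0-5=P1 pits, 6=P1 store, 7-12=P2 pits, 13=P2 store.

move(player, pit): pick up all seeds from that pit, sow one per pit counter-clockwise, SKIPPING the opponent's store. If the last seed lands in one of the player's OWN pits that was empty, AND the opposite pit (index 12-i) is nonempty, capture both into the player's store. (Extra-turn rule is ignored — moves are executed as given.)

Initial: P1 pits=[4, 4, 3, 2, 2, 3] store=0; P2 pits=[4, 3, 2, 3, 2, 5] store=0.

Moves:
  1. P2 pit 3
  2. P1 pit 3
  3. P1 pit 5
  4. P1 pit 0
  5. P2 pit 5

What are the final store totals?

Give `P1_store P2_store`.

Answer: 1 2

Derivation:
Move 1: P2 pit3 -> P1=[4,4,3,2,2,3](0) P2=[4,3,2,0,3,6](1)
Move 2: P1 pit3 -> P1=[4,4,3,0,3,4](0) P2=[4,3,2,0,3,6](1)
Move 3: P1 pit5 -> P1=[4,4,3,0,3,0](1) P2=[5,4,3,0,3,6](1)
Move 4: P1 pit0 -> P1=[0,5,4,1,4,0](1) P2=[5,4,3,0,3,6](1)
Move 5: P2 pit5 -> P1=[1,6,5,2,5,0](1) P2=[5,4,3,0,3,0](2)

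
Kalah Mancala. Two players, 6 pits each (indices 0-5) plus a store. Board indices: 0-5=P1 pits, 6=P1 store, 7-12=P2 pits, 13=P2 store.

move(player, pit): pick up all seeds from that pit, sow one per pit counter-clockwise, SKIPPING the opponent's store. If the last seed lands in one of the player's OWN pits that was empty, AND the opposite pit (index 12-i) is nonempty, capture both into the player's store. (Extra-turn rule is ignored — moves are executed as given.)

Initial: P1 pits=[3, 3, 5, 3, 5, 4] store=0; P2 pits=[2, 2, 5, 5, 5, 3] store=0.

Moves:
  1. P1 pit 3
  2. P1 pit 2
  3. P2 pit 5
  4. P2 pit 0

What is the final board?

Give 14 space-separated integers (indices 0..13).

Move 1: P1 pit3 -> P1=[3,3,5,0,6,5](1) P2=[2,2,5,5,5,3](0)
Move 2: P1 pit2 -> P1=[3,3,0,1,7,6](2) P2=[3,2,5,5,5,3](0)
Move 3: P2 pit5 -> P1=[4,4,0,1,7,6](2) P2=[3,2,5,5,5,0](1)
Move 4: P2 pit0 -> P1=[4,4,0,1,7,6](2) P2=[0,3,6,6,5,0](1)

Answer: 4 4 0 1 7 6 2 0 3 6 6 5 0 1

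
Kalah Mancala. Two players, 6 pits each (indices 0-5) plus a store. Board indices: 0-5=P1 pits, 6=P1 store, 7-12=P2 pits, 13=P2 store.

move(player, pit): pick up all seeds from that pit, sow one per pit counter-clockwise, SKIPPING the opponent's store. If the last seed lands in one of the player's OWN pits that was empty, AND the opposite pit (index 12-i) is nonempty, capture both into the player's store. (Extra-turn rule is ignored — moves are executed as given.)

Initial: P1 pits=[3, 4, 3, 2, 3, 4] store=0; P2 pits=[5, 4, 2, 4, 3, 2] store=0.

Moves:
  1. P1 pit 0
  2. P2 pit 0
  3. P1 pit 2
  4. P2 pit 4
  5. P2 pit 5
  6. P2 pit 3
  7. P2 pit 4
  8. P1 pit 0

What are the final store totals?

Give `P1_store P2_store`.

Answer: 1 3

Derivation:
Move 1: P1 pit0 -> P1=[0,5,4,3,3,4](0) P2=[5,4,2,4,3,2](0)
Move 2: P2 pit0 -> P1=[0,5,4,3,3,4](0) P2=[0,5,3,5,4,3](0)
Move 3: P1 pit2 -> P1=[0,5,0,4,4,5](1) P2=[0,5,3,5,4,3](0)
Move 4: P2 pit4 -> P1=[1,6,0,4,4,5](1) P2=[0,5,3,5,0,4](1)
Move 5: P2 pit5 -> P1=[2,7,1,4,4,5](1) P2=[0,5,3,5,0,0](2)
Move 6: P2 pit3 -> P1=[3,8,1,4,4,5](1) P2=[0,5,3,0,1,1](3)
Move 7: P2 pit4 -> P1=[3,8,1,4,4,5](1) P2=[0,5,3,0,0,2](3)
Move 8: P1 pit0 -> P1=[0,9,2,5,4,5](1) P2=[0,5,3,0,0,2](3)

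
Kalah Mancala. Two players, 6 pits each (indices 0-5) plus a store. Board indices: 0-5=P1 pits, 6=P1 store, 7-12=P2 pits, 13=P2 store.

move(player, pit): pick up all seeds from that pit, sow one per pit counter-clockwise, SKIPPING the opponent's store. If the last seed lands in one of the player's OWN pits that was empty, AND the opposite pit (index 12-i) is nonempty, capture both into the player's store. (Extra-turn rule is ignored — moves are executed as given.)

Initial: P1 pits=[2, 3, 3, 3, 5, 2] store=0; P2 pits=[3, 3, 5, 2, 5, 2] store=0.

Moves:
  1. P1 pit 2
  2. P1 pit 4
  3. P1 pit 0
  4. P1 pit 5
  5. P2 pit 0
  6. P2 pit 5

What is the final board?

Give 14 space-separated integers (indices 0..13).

Move 1: P1 pit2 -> P1=[2,3,0,4,6,3](0) P2=[3,3,5,2,5,2](0)
Move 2: P1 pit4 -> P1=[2,3,0,4,0,4](1) P2=[4,4,6,3,5,2](0)
Move 3: P1 pit0 -> P1=[0,4,0,4,0,4](5) P2=[4,4,6,0,5,2](0)
Move 4: P1 pit5 -> P1=[0,4,0,4,0,0](6) P2=[5,5,7,0,5,2](0)
Move 5: P2 pit0 -> P1=[0,4,0,4,0,0](6) P2=[0,6,8,1,6,3](0)
Move 6: P2 pit5 -> P1=[1,5,0,4,0,0](6) P2=[0,6,8,1,6,0](1)

Answer: 1 5 0 4 0 0 6 0 6 8 1 6 0 1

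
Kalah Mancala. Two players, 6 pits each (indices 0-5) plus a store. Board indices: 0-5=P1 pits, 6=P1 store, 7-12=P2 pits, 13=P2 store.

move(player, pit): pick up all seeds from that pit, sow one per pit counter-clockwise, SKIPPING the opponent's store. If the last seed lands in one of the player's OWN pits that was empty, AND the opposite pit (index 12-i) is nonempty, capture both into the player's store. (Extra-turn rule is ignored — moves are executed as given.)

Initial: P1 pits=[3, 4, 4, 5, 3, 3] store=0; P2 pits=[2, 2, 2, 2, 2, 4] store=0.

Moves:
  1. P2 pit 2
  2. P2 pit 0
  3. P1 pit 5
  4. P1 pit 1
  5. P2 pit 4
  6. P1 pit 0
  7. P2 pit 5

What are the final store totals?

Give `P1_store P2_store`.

Answer: 3 8

Derivation:
Move 1: P2 pit2 -> P1=[3,4,4,5,3,3](0) P2=[2,2,0,3,3,4](0)
Move 2: P2 pit0 -> P1=[3,4,4,0,3,3](0) P2=[0,3,0,3,3,4](6)
Move 3: P1 pit5 -> P1=[3,4,4,0,3,0](1) P2=[1,4,0,3,3,4](6)
Move 4: P1 pit1 -> P1=[3,0,5,1,4,0](3) P2=[0,4,0,3,3,4](6)
Move 5: P2 pit4 -> P1=[4,0,5,1,4,0](3) P2=[0,4,0,3,0,5](7)
Move 6: P1 pit0 -> P1=[0,1,6,2,5,0](3) P2=[0,4,0,3,0,5](7)
Move 7: P2 pit5 -> P1=[1,2,7,3,5,0](3) P2=[0,4,0,3,0,0](8)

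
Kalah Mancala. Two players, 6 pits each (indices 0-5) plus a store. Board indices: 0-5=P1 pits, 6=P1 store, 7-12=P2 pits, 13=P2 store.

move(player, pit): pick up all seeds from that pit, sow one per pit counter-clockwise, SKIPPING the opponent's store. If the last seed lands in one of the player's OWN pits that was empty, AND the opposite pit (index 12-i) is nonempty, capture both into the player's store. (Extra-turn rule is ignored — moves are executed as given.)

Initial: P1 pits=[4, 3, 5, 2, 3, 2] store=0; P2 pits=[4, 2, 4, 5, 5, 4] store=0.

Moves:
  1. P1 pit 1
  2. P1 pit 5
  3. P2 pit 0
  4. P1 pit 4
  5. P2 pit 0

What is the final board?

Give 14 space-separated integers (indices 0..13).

Move 1: P1 pit1 -> P1=[4,0,6,3,4,2](0) P2=[4,2,4,5,5,4](0)
Move 2: P1 pit5 -> P1=[4,0,6,3,4,0](1) P2=[5,2,4,5,5,4](0)
Move 3: P2 pit0 -> P1=[4,0,6,3,4,0](1) P2=[0,3,5,6,6,5](0)
Move 4: P1 pit4 -> P1=[4,0,6,3,0,1](2) P2=[1,4,5,6,6,5](0)
Move 5: P2 pit0 -> P1=[4,0,6,3,0,1](2) P2=[0,5,5,6,6,5](0)

Answer: 4 0 6 3 0 1 2 0 5 5 6 6 5 0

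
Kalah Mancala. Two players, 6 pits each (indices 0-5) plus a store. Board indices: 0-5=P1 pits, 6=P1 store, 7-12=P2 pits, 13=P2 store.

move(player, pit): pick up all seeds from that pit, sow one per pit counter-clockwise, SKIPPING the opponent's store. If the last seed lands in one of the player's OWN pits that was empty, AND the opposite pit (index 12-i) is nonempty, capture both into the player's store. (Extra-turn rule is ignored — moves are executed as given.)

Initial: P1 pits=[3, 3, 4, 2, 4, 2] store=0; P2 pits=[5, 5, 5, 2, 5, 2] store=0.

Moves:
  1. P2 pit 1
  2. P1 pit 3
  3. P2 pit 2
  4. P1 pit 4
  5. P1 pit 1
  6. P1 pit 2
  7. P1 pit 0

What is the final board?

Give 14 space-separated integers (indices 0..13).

Move 1: P2 pit1 -> P1=[3,3,4,2,4,2](0) P2=[5,0,6,3,6,3](1)
Move 2: P1 pit3 -> P1=[3,3,4,0,5,3](0) P2=[5,0,6,3,6,3](1)
Move 3: P2 pit2 -> P1=[4,4,4,0,5,3](0) P2=[5,0,0,4,7,4](2)
Move 4: P1 pit4 -> P1=[4,4,4,0,0,4](1) P2=[6,1,1,4,7,4](2)
Move 5: P1 pit1 -> P1=[4,0,5,1,1,5](1) P2=[6,1,1,4,7,4](2)
Move 6: P1 pit2 -> P1=[4,0,0,2,2,6](2) P2=[7,1,1,4,7,4](2)
Move 7: P1 pit0 -> P1=[0,1,1,3,3,6](2) P2=[7,1,1,4,7,4](2)

Answer: 0 1 1 3 3 6 2 7 1 1 4 7 4 2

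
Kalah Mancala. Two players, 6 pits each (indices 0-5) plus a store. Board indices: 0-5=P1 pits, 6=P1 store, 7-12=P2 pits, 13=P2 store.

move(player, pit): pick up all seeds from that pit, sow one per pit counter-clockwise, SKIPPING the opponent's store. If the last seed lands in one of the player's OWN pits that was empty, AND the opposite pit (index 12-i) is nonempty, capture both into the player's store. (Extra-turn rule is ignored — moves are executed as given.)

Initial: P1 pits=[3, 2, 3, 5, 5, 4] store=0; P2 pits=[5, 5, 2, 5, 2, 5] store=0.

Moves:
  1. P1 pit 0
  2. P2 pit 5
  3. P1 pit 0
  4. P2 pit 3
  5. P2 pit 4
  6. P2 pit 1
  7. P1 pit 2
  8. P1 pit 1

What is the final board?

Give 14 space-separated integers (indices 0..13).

Answer: 2 0 1 9 7 6 2 7 0 3 1 1 3 4

Derivation:
Move 1: P1 pit0 -> P1=[0,3,4,6,5,4](0) P2=[5,5,2,5,2,5](0)
Move 2: P2 pit5 -> P1=[1,4,5,7,5,4](0) P2=[5,5,2,5,2,0](1)
Move 3: P1 pit0 -> P1=[0,5,5,7,5,4](0) P2=[5,5,2,5,2,0](1)
Move 4: P2 pit3 -> P1=[1,6,5,7,5,4](0) P2=[5,5,2,0,3,1](2)
Move 5: P2 pit4 -> P1=[2,6,5,7,5,4](0) P2=[5,5,2,0,0,2](3)
Move 6: P2 pit1 -> P1=[2,6,5,7,5,4](0) P2=[5,0,3,1,1,3](4)
Move 7: P1 pit2 -> P1=[2,6,0,8,6,5](1) P2=[6,0,3,1,1,3](4)
Move 8: P1 pit1 -> P1=[2,0,1,9,7,6](2) P2=[7,0,3,1,1,3](4)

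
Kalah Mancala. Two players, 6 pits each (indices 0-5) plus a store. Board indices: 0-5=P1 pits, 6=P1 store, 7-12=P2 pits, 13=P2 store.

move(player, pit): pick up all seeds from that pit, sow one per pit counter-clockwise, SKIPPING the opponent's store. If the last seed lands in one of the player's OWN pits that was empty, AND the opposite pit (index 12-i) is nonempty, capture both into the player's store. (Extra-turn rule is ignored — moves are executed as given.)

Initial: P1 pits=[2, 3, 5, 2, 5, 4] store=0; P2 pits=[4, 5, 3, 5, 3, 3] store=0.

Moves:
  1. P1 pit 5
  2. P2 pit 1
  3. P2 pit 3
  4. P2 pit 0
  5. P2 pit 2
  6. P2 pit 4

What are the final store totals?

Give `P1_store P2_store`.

Move 1: P1 pit5 -> P1=[2,3,5,2,5,0](1) P2=[5,6,4,5,3,3](0)
Move 2: P2 pit1 -> P1=[3,3,5,2,5,0](1) P2=[5,0,5,6,4,4](1)
Move 3: P2 pit3 -> P1=[4,4,6,2,5,0](1) P2=[5,0,5,0,5,5](2)
Move 4: P2 pit0 -> P1=[4,4,6,2,5,0](1) P2=[0,1,6,1,6,6](2)
Move 5: P2 pit2 -> P1=[5,5,6,2,5,0](1) P2=[0,1,0,2,7,7](3)
Move 6: P2 pit4 -> P1=[6,6,7,3,6,0](1) P2=[0,1,0,2,0,8](4)

Answer: 1 4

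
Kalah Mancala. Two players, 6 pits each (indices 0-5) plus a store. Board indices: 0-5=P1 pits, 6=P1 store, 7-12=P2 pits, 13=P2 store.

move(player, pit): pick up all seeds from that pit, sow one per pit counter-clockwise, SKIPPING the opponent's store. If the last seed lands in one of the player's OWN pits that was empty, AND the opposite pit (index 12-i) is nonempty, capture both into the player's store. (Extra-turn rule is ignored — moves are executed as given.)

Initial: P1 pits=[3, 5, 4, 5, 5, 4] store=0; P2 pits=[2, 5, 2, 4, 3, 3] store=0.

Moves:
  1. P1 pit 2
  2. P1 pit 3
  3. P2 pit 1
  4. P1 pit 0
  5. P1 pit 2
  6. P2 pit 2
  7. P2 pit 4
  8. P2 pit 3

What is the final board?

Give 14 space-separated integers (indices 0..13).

Answer: 2 8 2 2 8 6 2 3 0 0 0 1 7 4

Derivation:
Move 1: P1 pit2 -> P1=[3,5,0,6,6,5](1) P2=[2,5,2,4,3,3](0)
Move 2: P1 pit3 -> P1=[3,5,0,0,7,6](2) P2=[3,6,3,4,3,3](0)
Move 3: P2 pit1 -> P1=[4,5,0,0,7,6](2) P2=[3,0,4,5,4,4](1)
Move 4: P1 pit0 -> P1=[0,6,1,1,8,6](2) P2=[3,0,4,5,4,4](1)
Move 5: P1 pit2 -> P1=[0,6,0,2,8,6](2) P2=[3,0,4,5,4,4](1)
Move 6: P2 pit2 -> P1=[0,6,0,2,8,6](2) P2=[3,0,0,6,5,5](2)
Move 7: P2 pit4 -> P1=[1,7,1,2,8,6](2) P2=[3,0,0,6,0,6](3)
Move 8: P2 pit3 -> P1=[2,8,2,2,8,6](2) P2=[3,0,0,0,1,7](4)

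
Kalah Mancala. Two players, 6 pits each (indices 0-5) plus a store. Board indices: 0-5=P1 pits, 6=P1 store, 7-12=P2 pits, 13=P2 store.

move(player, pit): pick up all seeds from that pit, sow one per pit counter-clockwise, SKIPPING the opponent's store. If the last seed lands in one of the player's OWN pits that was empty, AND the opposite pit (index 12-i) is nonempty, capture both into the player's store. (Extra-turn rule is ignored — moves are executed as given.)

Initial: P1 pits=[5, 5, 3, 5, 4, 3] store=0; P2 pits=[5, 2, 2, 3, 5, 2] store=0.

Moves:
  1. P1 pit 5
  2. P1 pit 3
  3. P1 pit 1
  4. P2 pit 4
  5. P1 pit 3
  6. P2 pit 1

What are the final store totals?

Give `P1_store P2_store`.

Move 1: P1 pit5 -> P1=[5,5,3,5,4,0](1) P2=[6,3,2,3,5,2](0)
Move 2: P1 pit3 -> P1=[5,5,3,0,5,1](2) P2=[7,4,2,3,5,2](0)
Move 3: P1 pit1 -> P1=[5,0,4,1,6,2](3) P2=[7,4,2,3,5,2](0)
Move 4: P2 pit4 -> P1=[6,1,5,1,6,2](3) P2=[7,4,2,3,0,3](1)
Move 5: P1 pit3 -> P1=[6,1,5,0,7,2](3) P2=[7,4,2,3,0,3](1)
Move 6: P2 pit1 -> P1=[6,1,5,0,7,2](3) P2=[7,0,3,4,1,4](1)

Answer: 3 1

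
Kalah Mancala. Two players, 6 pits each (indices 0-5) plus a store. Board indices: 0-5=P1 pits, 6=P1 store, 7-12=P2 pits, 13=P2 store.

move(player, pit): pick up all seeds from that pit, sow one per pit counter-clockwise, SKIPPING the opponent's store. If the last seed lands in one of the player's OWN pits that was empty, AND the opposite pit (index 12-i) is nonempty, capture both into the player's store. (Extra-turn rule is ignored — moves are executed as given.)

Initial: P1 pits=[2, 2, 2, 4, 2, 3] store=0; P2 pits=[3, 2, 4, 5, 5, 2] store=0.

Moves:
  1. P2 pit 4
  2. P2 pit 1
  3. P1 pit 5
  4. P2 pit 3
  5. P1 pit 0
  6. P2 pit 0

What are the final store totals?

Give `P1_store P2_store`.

Answer: 1 2

Derivation:
Move 1: P2 pit4 -> P1=[3,3,3,4,2,3](0) P2=[3,2,4,5,0,3](1)
Move 2: P2 pit1 -> P1=[3,3,3,4,2,3](0) P2=[3,0,5,6,0,3](1)
Move 3: P1 pit5 -> P1=[3,3,3,4,2,0](1) P2=[4,1,5,6,0,3](1)
Move 4: P2 pit3 -> P1=[4,4,4,4,2,0](1) P2=[4,1,5,0,1,4](2)
Move 5: P1 pit0 -> P1=[0,5,5,5,3,0](1) P2=[4,1,5,0,1,4](2)
Move 6: P2 pit0 -> P1=[0,5,5,5,3,0](1) P2=[0,2,6,1,2,4](2)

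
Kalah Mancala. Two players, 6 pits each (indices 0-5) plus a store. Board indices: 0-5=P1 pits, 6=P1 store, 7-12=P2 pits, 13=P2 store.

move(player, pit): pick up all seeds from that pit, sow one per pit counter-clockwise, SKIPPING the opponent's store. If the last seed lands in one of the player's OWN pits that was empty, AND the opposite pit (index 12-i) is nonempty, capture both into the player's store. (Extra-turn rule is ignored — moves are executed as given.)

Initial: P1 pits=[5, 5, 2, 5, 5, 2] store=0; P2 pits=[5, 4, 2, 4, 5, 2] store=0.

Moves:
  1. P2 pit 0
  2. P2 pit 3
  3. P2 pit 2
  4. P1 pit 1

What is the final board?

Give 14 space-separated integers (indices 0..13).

Move 1: P2 pit0 -> P1=[5,5,2,5,5,2](0) P2=[0,5,3,5,6,3](0)
Move 2: P2 pit3 -> P1=[6,6,2,5,5,2](0) P2=[0,5,3,0,7,4](1)
Move 3: P2 pit2 -> P1=[6,6,2,5,5,2](0) P2=[0,5,0,1,8,5](1)
Move 4: P1 pit1 -> P1=[6,0,3,6,6,3](1) P2=[1,5,0,1,8,5](1)

Answer: 6 0 3 6 6 3 1 1 5 0 1 8 5 1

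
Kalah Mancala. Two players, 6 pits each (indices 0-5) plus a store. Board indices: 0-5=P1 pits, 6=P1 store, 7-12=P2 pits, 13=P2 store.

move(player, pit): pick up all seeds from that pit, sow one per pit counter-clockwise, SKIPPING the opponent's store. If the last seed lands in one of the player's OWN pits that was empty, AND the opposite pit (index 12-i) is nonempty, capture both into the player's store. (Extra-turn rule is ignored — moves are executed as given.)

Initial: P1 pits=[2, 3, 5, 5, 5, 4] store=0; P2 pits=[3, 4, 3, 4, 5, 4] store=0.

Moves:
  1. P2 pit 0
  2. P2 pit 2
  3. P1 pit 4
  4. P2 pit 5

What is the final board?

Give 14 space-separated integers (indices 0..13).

Answer: 3 4 6 6 0 5 1 1 6 1 6 6 0 2

Derivation:
Move 1: P2 pit0 -> P1=[2,3,5,5,5,4](0) P2=[0,5,4,5,5,4](0)
Move 2: P2 pit2 -> P1=[2,3,5,5,5,4](0) P2=[0,5,0,6,6,5](1)
Move 3: P1 pit4 -> P1=[2,3,5,5,0,5](1) P2=[1,6,1,6,6,5](1)
Move 4: P2 pit5 -> P1=[3,4,6,6,0,5](1) P2=[1,6,1,6,6,0](2)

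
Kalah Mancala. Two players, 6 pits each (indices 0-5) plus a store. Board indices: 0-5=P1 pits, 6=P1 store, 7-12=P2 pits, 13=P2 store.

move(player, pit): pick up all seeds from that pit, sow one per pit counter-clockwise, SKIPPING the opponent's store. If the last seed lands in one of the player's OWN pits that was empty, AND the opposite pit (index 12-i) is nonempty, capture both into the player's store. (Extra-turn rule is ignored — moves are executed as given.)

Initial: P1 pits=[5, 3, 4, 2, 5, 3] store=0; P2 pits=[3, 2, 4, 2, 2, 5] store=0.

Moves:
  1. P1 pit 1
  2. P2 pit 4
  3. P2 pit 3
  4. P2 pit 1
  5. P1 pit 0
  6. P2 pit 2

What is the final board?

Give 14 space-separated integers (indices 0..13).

Move 1: P1 pit1 -> P1=[5,0,5,3,6,3](0) P2=[3,2,4,2,2,5](0)
Move 2: P2 pit4 -> P1=[5,0,5,3,6,3](0) P2=[3,2,4,2,0,6](1)
Move 3: P2 pit3 -> P1=[5,0,5,3,6,3](0) P2=[3,2,4,0,1,7](1)
Move 4: P2 pit1 -> P1=[5,0,0,3,6,3](0) P2=[3,0,5,0,1,7](7)
Move 5: P1 pit0 -> P1=[0,1,1,4,7,4](0) P2=[3,0,5,0,1,7](7)
Move 6: P2 pit2 -> P1=[1,1,1,4,7,4](0) P2=[3,0,0,1,2,8](8)

Answer: 1 1 1 4 7 4 0 3 0 0 1 2 8 8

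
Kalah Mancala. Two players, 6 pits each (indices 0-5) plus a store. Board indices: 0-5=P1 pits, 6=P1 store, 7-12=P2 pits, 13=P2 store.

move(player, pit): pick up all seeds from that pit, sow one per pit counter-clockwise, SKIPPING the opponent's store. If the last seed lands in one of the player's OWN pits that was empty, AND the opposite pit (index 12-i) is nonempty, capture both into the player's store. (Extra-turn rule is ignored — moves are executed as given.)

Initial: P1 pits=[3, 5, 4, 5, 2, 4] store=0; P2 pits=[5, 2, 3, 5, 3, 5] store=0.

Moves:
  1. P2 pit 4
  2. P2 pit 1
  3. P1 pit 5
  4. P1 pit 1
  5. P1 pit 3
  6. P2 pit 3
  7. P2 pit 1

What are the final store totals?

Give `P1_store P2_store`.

Move 1: P2 pit4 -> P1=[4,5,4,5,2,4](0) P2=[5,2,3,5,0,6](1)
Move 2: P2 pit1 -> P1=[4,5,4,5,2,4](0) P2=[5,0,4,6,0,6](1)
Move 3: P1 pit5 -> P1=[4,5,4,5,2,0](1) P2=[6,1,5,6,0,6](1)
Move 4: P1 pit1 -> P1=[4,0,5,6,3,1](2) P2=[6,1,5,6,0,6](1)
Move 5: P1 pit3 -> P1=[4,0,5,0,4,2](3) P2=[7,2,6,6,0,6](1)
Move 6: P2 pit3 -> P1=[5,1,6,0,4,2](3) P2=[7,2,6,0,1,7](2)
Move 7: P2 pit1 -> P1=[5,1,0,0,4,2](3) P2=[7,0,7,0,1,7](9)

Answer: 3 9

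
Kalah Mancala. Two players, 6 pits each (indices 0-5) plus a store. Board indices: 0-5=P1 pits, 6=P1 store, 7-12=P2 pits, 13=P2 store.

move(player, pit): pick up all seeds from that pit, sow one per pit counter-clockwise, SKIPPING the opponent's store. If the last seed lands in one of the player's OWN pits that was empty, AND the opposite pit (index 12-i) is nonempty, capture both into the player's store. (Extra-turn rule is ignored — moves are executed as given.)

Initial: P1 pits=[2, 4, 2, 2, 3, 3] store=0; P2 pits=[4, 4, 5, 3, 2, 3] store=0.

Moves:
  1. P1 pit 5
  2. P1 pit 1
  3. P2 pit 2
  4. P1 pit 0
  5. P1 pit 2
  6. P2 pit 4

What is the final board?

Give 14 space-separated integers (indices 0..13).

Answer: 1 1 0 5 5 1 8 0 5 0 4 0 5 2

Derivation:
Move 1: P1 pit5 -> P1=[2,4,2,2,3,0](1) P2=[5,5,5,3,2,3](0)
Move 2: P1 pit1 -> P1=[2,0,3,3,4,0](7) P2=[0,5,5,3,2,3](0)
Move 3: P2 pit2 -> P1=[3,0,3,3,4,0](7) P2=[0,5,0,4,3,4](1)
Move 4: P1 pit0 -> P1=[0,1,4,4,4,0](7) P2=[0,5,0,4,3,4](1)
Move 5: P1 pit2 -> P1=[0,1,0,5,5,1](8) P2=[0,5,0,4,3,4](1)
Move 6: P2 pit4 -> P1=[1,1,0,5,5,1](8) P2=[0,5,0,4,0,5](2)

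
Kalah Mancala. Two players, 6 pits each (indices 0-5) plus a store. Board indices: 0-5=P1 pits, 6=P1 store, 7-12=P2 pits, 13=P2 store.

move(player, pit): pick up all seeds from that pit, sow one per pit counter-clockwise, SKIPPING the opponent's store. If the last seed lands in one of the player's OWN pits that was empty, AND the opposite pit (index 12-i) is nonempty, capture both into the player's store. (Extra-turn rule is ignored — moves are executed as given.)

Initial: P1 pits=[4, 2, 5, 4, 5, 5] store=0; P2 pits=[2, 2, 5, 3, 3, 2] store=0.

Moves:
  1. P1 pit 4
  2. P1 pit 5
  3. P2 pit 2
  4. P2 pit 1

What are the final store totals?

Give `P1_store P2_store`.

Move 1: P1 pit4 -> P1=[4,2,5,4,0,6](1) P2=[3,3,6,3,3,2](0)
Move 2: P1 pit5 -> P1=[4,2,5,4,0,0](2) P2=[4,4,7,4,4,2](0)
Move 3: P2 pit2 -> P1=[5,3,6,4,0,0](2) P2=[4,4,0,5,5,3](1)
Move 4: P2 pit1 -> P1=[5,3,6,4,0,0](2) P2=[4,0,1,6,6,4](1)

Answer: 2 1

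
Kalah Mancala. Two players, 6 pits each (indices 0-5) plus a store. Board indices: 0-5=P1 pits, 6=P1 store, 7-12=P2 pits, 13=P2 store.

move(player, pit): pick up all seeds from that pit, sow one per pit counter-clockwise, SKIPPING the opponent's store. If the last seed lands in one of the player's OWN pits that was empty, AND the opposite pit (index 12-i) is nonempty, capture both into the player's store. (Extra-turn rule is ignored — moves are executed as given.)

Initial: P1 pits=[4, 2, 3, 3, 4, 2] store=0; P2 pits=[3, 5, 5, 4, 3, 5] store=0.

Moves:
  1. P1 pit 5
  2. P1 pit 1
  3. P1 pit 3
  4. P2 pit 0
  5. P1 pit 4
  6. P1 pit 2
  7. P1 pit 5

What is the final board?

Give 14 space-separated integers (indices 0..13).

Answer: 4 0 0 1 1 0 5 2 8 7 5 4 6 0

Derivation:
Move 1: P1 pit5 -> P1=[4,2,3,3,4,0](1) P2=[4,5,5,4,3,5](0)
Move 2: P1 pit1 -> P1=[4,0,4,4,4,0](1) P2=[4,5,5,4,3,5](0)
Move 3: P1 pit3 -> P1=[4,0,4,0,5,1](2) P2=[5,5,5,4,3,5](0)
Move 4: P2 pit0 -> P1=[4,0,4,0,5,1](2) P2=[0,6,6,5,4,6](0)
Move 5: P1 pit4 -> P1=[4,0,4,0,0,2](3) P2=[1,7,7,5,4,6](0)
Move 6: P1 pit2 -> P1=[4,0,0,1,1,3](4) P2=[1,7,7,5,4,6](0)
Move 7: P1 pit5 -> P1=[4,0,0,1,1,0](5) P2=[2,8,7,5,4,6](0)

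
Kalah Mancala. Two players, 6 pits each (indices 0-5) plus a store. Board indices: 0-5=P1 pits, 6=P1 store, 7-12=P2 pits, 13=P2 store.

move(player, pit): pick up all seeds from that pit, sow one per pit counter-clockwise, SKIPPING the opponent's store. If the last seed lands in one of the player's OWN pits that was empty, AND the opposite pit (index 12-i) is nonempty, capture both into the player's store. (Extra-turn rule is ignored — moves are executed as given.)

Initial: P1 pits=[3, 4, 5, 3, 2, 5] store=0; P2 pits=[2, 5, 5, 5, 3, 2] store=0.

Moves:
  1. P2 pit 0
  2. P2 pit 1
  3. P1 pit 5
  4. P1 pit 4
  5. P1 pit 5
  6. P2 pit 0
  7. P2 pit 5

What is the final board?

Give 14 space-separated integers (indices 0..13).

Move 1: P2 pit0 -> P1=[3,4,5,3,2,5](0) P2=[0,6,6,5,3,2](0)
Move 2: P2 pit1 -> P1=[4,4,5,3,2,5](0) P2=[0,0,7,6,4,3](1)
Move 3: P1 pit5 -> P1=[4,4,5,3,2,0](1) P2=[1,1,8,7,4,3](1)
Move 4: P1 pit4 -> P1=[4,4,5,3,0,1](2) P2=[1,1,8,7,4,3](1)
Move 5: P1 pit5 -> P1=[4,4,5,3,0,0](3) P2=[1,1,8,7,4,3](1)
Move 6: P2 pit0 -> P1=[4,4,5,3,0,0](3) P2=[0,2,8,7,4,3](1)
Move 7: P2 pit5 -> P1=[5,5,5,3,0,0](3) P2=[0,2,8,7,4,0](2)

Answer: 5 5 5 3 0 0 3 0 2 8 7 4 0 2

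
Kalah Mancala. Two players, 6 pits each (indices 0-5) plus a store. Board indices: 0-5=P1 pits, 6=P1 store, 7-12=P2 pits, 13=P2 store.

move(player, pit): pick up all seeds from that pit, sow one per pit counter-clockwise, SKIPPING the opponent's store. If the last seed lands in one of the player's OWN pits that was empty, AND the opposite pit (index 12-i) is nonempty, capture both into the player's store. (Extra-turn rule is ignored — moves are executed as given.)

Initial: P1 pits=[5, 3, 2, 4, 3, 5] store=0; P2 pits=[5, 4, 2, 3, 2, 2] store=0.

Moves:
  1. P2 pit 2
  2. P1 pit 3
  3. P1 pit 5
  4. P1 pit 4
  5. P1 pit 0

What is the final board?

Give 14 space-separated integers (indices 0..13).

Move 1: P2 pit2 -> P1=[5,3,2,4,3,5](0) P2=[5,4,0,4,3,2](0)
Move 2: P1 pit3 -> P1=[5,3,2,0,4,6](1) P2=[6,4,0,4,3,2](0)
Move 3: P1 pit5 -> P1=[5,3,2,0,4,0](2) P2=[7,5,1,5,4,2](0)
Move 4: P1 pit4 -> P1=[5,3,2,0,0,1](3) P2=[8,6,1,5,4,2](0)
Move 5: P1 pit0 -> P1=[0,4,3,1,1,2](3) P2=[8,6,1,5,4,2](0)

Answer: 0 4 3 1 1 2 3 8 6 1 5 4 2 0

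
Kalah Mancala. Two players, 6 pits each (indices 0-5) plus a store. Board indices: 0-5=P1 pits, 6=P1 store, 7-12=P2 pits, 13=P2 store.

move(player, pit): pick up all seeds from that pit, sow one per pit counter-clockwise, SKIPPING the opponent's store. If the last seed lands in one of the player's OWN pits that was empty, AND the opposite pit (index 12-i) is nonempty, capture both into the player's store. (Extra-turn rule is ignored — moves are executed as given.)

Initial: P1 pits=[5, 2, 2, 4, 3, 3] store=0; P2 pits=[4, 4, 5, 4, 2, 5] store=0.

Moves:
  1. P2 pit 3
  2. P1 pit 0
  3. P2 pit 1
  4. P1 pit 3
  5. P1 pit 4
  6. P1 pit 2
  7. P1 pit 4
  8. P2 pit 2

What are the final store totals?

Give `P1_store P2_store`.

Move 1: P2 pit3 -> P1=[6,2,2,4,3,3](0) P2=[4,4,5,0,3,6](1)
Move 2: P1 pit0 -> P1=[0,3,3,5,4,4](1) P2=[4,4,5,0,3,6](1)
Move 3: P2 pit1 -> P1=[0,3,3,5,4,4](1) P2=[4,0,6,1,4,7](1)
Move 4: P1 pit3 -> P1=[0,3,3,0,5,5](2) P2=[5,1,6,1,4,7](1)
Move 5: P1 pit4 -> P1=[0,3,3,0,0,6](3) P2=[6,2,7,1,4,7](1)
Move 6: P1 pit2 -> P1=[0,3,0,1,1,7](3) P2=[6,2,7,1,4,7](1)
Move 7: P1 pit4 -> P1=[0,3,0,1,0,8](3) P2=[6,2,7,1,4,7](1)
Move 8: P2 pit2 -> P1=[1,4,1,1,0,8](3) P2=[6,2,0,2,5,8](2)

Answer: 3 2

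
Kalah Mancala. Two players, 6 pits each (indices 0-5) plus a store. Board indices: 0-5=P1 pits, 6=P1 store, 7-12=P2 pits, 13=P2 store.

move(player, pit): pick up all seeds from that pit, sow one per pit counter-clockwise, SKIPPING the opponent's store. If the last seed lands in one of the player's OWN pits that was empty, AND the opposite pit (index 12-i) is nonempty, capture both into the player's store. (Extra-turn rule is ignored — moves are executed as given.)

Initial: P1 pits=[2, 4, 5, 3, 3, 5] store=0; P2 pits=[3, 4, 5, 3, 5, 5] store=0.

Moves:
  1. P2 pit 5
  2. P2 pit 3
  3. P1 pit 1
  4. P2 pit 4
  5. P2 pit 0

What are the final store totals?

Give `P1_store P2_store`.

Move 1: P2 pit5 -> P1=[3,5,6,4,3,5](0) P2=[3,4,5,3,5,0](1)
Move 2: P2 pit3 -> P1=[3,5,6,4,3,5](0) P2=[3,4,5,0,6,1](2)
Move 3: P1 pit1 -> P1=[3,0,7,5,4,6](1) P2=[3,4,5,0,6,1](2)
Move 4: P2 pit4 -> P1=[4,1,8,6,4,6](1) P2=[3,4,5,0,0,2](3)
Move 5: P2 pit0 -> P1=[4,1,0,6,4,6](1) P2=[0,5,6,0,0,2](12)

Answer: 1 12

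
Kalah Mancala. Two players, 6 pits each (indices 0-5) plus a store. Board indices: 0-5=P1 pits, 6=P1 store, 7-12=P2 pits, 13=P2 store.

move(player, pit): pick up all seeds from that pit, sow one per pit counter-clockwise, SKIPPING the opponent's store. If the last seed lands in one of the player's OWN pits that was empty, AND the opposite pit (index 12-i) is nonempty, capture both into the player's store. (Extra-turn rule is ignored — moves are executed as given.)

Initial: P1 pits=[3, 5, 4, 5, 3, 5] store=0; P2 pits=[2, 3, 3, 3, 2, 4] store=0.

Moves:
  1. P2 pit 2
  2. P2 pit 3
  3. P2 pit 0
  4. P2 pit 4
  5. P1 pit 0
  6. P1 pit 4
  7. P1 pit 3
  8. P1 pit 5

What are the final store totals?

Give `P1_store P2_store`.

Move 1: P2 pit2 -> P1=[3,5,4,5,3,5](0) P2=[2,3,0,4,3,5](0)
Move 2: P2 pit3 -> P1=[4,5,4,5,3,5](0) P2=[2,3,0,0,4,6](1)
Move 3: P2 pit0 -> P1=[4,5,4,0,3,5](0) P2=[0,4,0,0,4,6](7)
Move 4: P2 pit4 -> P1=[5,6,4,0,3,5](0) P2=[0,4,0,0,0,7](8)
Move 5: P1 pit0 -> P1=[0,7,5,1,4,6](0) P2=[0,4,0,0,0,7](8)
Move 6: P1 pit4 -> P1=[0,7,5,1,0,7](1) P2=[1,5,0,0,0,7](8)
Move 7: P1 pit3 -> P1=[0,7,5,0,0,7](7) P2=[1,0,0,0,0,7](8)
Move 8: P1 pit5 -> P1=[0,7,5,0,0,0](8) P2=[2,1,1,1,1,8](8)

Answer: 8 8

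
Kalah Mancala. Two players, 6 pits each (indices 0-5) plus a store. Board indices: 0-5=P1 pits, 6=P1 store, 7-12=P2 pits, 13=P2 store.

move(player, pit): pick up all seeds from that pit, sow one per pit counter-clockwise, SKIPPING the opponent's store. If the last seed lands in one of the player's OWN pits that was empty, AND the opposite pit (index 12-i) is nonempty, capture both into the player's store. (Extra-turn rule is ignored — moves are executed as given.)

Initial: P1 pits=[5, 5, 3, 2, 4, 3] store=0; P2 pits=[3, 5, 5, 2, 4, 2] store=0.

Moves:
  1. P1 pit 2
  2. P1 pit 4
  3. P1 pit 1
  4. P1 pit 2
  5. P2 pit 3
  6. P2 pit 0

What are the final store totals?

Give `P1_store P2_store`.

Answer: 2 0

Derivation:
Move 1: P1 pit2 -> P1=[5,5,0,3,5,4](0) P2=[3,5,5,2,4,2](0)
Move 2: P1 pit4 -> P1=[5,5,0,3,0,5](1) P2=[4,6,6,2,4,2](0)
Move 3: P1 pit1 -> P1=[5,0,1,4,1,6](2) P2=[4,6,6,2,4,2](0)
Move 4: P1 pit2 -> P1=[5,0,0,5,1,6](2) P2=[4,6,6,2,4,2](0)
Move 5: P2 pit3 -> P1=[5,0,0,5,1,6](2) P2=[4,6,6,0,5,3](0)
Move 6: P2 pit0 -> P1=[5,0,0,5,1,6](2) P2=[0,7,7,1,6,3](0)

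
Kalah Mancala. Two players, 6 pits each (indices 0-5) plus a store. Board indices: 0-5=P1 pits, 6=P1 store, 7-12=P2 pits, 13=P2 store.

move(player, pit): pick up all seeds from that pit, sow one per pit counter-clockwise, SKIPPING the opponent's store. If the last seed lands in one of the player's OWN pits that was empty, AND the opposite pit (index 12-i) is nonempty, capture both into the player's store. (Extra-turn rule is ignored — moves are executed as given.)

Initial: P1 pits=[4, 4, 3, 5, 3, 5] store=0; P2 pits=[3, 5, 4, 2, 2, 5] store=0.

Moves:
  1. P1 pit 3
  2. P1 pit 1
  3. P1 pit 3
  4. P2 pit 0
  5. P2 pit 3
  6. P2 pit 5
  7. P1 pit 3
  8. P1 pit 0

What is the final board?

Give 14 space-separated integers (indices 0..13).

Move 1: P1 pit3 -> P1=[4,4,3,0,4,6](1) P2=[4,6,4,2,2,5](0)
Move 2: P1 pit1 -> P1=[4,0,4,1,5,7](1) P2=[4,6,4,2,2,5](0)
Move 3: P1 pit3 -> P1=[4,0,4,0,6,7](1) P2=[4,6,4,2,2,5](0)
Move 4: P2 pit0 -> P1=[4,0,4,0,6,7](1) P2=[0,7,5,3,3,5](0)
Move 5: P2 pit3 -> P1=[4,0,4,0,6,7](1) P2=[0,7,5,0,4,6](1)
Move 6: P2 pit5 -> P1=[5,1,5,1,7,7](1) P2=[0,7,5,0,4,0](2)
Move 7: P1 pit3 -> P1=[5,1,5,0,8,7](1) P2=[0,7,5,0,4,0](2)
Move 8: P1 pit0 -> P1=[0,2,6,1,9,8](1) P2=[0,7,5,0,4,0](2)

Answer: 0 2 6 1 9 8 1 0 7 5 0 4 0 2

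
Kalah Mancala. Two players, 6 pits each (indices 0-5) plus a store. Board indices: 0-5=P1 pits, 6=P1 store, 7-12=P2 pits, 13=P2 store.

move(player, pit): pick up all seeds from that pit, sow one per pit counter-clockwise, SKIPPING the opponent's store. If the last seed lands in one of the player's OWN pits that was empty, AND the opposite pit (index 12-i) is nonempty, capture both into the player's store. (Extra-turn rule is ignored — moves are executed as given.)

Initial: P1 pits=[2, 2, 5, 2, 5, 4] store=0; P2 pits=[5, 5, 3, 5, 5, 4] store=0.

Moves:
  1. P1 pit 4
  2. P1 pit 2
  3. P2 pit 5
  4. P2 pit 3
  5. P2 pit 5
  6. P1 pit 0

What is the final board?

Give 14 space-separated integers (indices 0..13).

Answer: 0 5 2 4 2 6 2 7 6 4 0 6 0 3

Derivation:
Move 1: P1 pit4 -> P1=[2,2,5,2,0,5](1) P2=[6,6,4,5,5,4](0)
Move 2: P1 pit2 -> P1=[2,2,0,3,1,6](2) P2=[7,6,4,5,5,4](0)
Move 3: P2 pit5 -> P1=[3,3,1,3,1,6](2) P2=[7,6,4,5,5,0](1)
Move 4: P2 pit3 -> P1=[4,4,1,3,1,6](2) P2=[7,6,4,0,6,1](2)
Move 5: P2 pit5 -> P1=[4,4,1,3,1,6](2) P2=[7,6,4,0,6,0](3)
Move 6: P1 pit0 -> P1=[0,5,2,4,2,6](2) P2=[7,6,4,0,6,0](3)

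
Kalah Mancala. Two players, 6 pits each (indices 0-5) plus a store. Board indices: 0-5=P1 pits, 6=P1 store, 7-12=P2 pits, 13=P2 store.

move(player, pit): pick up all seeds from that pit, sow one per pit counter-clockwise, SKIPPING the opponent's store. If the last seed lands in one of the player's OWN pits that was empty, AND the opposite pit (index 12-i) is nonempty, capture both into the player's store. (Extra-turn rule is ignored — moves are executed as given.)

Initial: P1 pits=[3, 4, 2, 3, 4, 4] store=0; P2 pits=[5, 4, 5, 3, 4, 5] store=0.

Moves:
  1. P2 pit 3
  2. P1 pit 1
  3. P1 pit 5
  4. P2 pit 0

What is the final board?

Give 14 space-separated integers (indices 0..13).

Answer: 3 0 3 4 5 0 1 0 6 7 2 6 7 2

Derivation:
Move 1: P2 pit3 -> P1=[3,4,2,3,4,4](0) P2=[5,4,5,0,5,6](1)
Move 2: P1 pit1 -> P1=[3,0,3,4,5,5](0) P2=[5,4,5,0,5,6](1)
Move 3: P1 pit5 -> P1=[3,0,3,4,5,0](1) P2=[6,5,6,1,5,6](1)
Move 4: P2 pit0 -> P1=[3,0,3,4,5,0](1) P2=[0,6,7,2,6,7](2)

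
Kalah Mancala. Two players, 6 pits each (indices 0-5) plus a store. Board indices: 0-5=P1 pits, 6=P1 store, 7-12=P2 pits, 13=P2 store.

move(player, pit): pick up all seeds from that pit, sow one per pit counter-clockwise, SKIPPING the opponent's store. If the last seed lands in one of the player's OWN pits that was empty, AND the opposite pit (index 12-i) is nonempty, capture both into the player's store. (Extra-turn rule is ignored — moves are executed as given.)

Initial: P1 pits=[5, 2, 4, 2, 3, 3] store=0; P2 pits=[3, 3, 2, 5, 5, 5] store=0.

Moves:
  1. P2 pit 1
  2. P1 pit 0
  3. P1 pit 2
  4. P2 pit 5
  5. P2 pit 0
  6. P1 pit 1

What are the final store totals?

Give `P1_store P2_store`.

Answer: 1 1

Derivation:
Move 1: P2 pit1 -> P1=[5,2,4,2,3,3](0) P2=[3,0,3,6,6,5](0)
Move 2: P1 pit0 -> P1=[0,3,5,3,4,4](0) P2=[3,0,3,6,6,5](0)
Move 3: P1 pit2 -> P1=[0,3,0,4,5,5](1) P2=[4,0,3,6,6,5](0)
Move 4: P2 pit5 -> P1=[1,4,1,5,5,5](1) P2=[4,0,3,6,6,0](1)
Move 5: P2 pit0 -> P1=[1,4,1,5,5,5](1) P2=[0,1,4,7,7,0](1)
Move 6: P1 pit1 -> P1=[1,0,2,6,6,6](1) P2=[0,1,4,7,7,0](1)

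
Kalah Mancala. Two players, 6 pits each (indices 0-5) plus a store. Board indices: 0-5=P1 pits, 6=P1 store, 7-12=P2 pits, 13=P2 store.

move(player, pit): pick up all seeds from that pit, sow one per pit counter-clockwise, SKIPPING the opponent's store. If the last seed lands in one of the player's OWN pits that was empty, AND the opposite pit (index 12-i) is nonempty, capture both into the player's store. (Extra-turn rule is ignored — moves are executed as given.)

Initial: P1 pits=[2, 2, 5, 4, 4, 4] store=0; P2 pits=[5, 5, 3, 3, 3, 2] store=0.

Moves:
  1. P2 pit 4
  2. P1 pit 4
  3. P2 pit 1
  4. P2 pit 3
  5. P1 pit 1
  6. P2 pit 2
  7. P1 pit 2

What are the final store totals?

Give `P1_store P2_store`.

Answer: 2 4

Derivation:
Move 1: P2 pit4 -> P1=[3,2,5,4,4,4](0) P2=[5,5,3,3,0,3](1)
Move 2: P1 pit4 -> P1=[3,2,5,4,0,5](1) P2=[6,6,3,3,0,3](1)
Move 3: P2 pit1 -> P1=[4,2,5,4,0,5](1) P2=[6,0,4,4,1,4](2)
Move 4: P2 pit3 -> P1=[5,2,5,4,0,5](1) P2=[6,0,4,0,2,5](3)
Move 5: P1 pit1 -> P1=[5,0,6,5,0,5](1) P2=[6,0,4,0,2,5](3)
Move 6: P2 pit2 -> P1=[5,0,6,5,0,5](1) P2=[6,0,0,1,3,6](4)
Move 7: P1 pit2 -> P1=[5,0,0,6,1,6](2) P2=[7,1,0,1,3,6](4)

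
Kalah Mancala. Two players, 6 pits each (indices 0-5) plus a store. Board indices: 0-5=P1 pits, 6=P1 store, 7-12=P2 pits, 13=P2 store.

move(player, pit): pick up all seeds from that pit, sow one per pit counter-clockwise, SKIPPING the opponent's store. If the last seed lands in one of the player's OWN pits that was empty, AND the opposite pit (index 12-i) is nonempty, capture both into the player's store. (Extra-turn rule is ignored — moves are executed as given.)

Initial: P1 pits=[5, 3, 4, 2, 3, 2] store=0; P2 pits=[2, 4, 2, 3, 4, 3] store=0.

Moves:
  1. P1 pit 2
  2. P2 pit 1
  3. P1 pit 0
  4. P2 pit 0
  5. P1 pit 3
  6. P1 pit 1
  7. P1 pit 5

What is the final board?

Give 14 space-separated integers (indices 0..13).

Answer: 0 0 2 1 7 0 3 2 2 5 5 6 4 0

Derivation:
Move 1: P1 pit2 -> P1=[5,3,0,3,4,3](1) P2=[2,4,2,3,4,3](0)
Move 2: P2 pit1 -> P1=[5,3,0,3,4,3](1) P2=[2,0,3,4,5,4](0)
Move 3: P1 pit0 -> P1=[0,4,1,4,5,4](1) P2=[2,0,3,4,5,4](0)
Move 4: P2 pit0 -> P1=[0,4,1,4,5,4](1) P2=[0,1,4,4,5,4](0)
Move 5: P1 pit3 -> P1=[0,4,1,0,6,5](2) P2=[1,1,4,4,5,4](0)
Move 6: P1 pit1 -> P1=[0,0,2,1,7,6](2) P2=[1,1,4,4,5,4](0)
Move 7: P1 pit5 -> P1=[0,0,2,1,7,0](3) P2=[2,2,5,5,6,4](0)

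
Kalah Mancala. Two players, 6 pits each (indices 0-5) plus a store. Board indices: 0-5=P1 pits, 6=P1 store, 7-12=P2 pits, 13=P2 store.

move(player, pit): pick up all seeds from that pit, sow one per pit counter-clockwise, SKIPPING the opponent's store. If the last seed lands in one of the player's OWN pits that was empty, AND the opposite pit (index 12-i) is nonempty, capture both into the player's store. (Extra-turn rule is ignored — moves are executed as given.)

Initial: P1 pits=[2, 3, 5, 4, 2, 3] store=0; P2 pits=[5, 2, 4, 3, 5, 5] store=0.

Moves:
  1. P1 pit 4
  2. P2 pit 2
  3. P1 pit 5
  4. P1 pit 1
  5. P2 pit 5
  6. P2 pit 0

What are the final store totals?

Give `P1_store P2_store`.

Move 1: P1 pit4 -> P1=[2,3,5,4,0,4](1) P2=[5,2,4,3,5,5](0)
Move 2: P2 pit2 -> P1=[2,3,5,4,0,4](1) P2=[5,2,0,4,6,6](1)
Move 3: P1 pit5 -> P1=[2,3,5,4,0,0](2) P2=[6,3,1,4,6,6](1)
Move 4: P1 pit1 -> P1=[2,0,6,5,0,0](6) P2=[6,0,1,4,6,6](1)
Move 5: P2 pit5 -> P1=[3,1,7,6,1,0](6) P2=[6,0,1,4,6,0](2)
Move 6: P2 pit0 -> P1=[3,1,7,6,1,0](6) P2=[0,1,2,5,7,1](3)

Answer: 6 3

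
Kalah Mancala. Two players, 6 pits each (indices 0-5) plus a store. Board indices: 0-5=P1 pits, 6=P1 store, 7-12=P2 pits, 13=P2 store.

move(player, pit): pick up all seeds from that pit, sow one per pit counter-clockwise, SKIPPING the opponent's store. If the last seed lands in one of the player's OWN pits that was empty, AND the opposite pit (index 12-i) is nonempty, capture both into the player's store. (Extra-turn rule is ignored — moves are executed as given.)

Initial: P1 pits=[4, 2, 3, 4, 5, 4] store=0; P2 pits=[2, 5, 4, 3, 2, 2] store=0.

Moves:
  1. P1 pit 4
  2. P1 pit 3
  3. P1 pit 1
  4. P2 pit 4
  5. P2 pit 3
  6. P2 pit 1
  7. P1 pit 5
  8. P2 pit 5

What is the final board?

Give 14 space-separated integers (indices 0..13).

Move 1: P1 pit4 -> P1=[4,2,3,4,0,5](1) P2=[3,6,5,3,2,2](0)
Move 2: P1 pit3 -> P1=[4,2,3,0,1,6](2) P2=[4,6,5,3,2,2](0)
Move 3: P1 pit1 -> P1=[4,0,4,0,1,6](8) P2=[4,6,0,3,2,2](0)
Move 4: P2 pit4 -> P1=[4,0,4,0,1,6](8) P2=[4,6,0,3,0,3](1)
Move 5: P2 pit3 -> P1=[4,0,4,0,1,6](8) P2=[4,6,0,0,1,4](2)
Move 6: P2 pit1 -> P1=[5,0,4,0,1,6](8) P2=[4,0,1,1,2,5](3)
Move 7: P1 pit5 -> P1=[5,0,4,0,1,0](9) P2=[5,1,2,2,3,5](3)
Move 8: P2 pit5 -> P1=[6,1,5,1,1,0](9) P2=[5,1,2,2,3,0](4)

Answer: 6 1 5 1 1 0 9 5 1 2 2 3 0 4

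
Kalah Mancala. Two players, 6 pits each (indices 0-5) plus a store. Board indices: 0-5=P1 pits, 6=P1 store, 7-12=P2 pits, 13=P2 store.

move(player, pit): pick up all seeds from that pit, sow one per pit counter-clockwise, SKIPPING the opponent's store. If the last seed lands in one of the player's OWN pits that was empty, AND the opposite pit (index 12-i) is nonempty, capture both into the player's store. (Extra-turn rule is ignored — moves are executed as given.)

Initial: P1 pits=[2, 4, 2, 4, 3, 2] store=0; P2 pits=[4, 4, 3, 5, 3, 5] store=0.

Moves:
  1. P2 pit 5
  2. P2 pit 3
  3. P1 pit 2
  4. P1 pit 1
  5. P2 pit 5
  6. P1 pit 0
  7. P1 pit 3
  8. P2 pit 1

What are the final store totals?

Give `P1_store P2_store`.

Answer: 2 4

Derivation:
Move 1: P2 pit5 -> P1=[3,5,3,5,3,2](0) P2=[4,4,3,5,3,0](1)
Move 2: P2 pit3 -> P1=[4,6,3,5,3,2](0) P2=[4,4,3,0,4,1](2)
Move 3: P1 pit2 -> P1=[4,6,0,6,4,3](0) P2=[4,4,3,0,4,1](2)
Move 4: P1 pit1 -> P1=[4,0,1,7,5,4](1) P2=[5,4,3,0,4,1](2)
Move 5: P2 pit5 -> P1=[4,0,1,7,5,4](1) P2=[5,4,3,0,4,0](3)
Move 6: P1 pit0 -> P1=[0,1,2,8,6,4](1) P2=[5,4,3,0,4,0](3)
Move 7: P1 pit3 -> P1=[0,1,2,0,7,5](2) P2=[6,5,4,1,5,0](3)
Move 8: P2 pit1 -> P1=[0,1,2,0,7,5](2) P2=[6,0,5,2,6,1](4)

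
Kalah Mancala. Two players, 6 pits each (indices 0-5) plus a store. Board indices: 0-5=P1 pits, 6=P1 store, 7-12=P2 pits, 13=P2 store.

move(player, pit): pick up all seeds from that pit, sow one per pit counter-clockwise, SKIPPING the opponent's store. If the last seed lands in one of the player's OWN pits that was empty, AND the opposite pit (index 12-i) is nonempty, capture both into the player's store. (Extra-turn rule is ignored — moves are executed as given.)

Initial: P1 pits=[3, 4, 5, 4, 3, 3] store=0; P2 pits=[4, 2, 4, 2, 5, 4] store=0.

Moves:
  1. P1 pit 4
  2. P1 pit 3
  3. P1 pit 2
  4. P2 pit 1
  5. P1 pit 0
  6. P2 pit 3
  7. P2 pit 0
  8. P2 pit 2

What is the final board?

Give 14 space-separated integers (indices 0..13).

Answer: 2 6 1 2 2 6 3 0 1 0 2 8 7 3

Derivation:
Move 1: P1 pit4 -> P1=[3,4,5,4,0,4](1) P2=[5,2,4,2,5,4](0)
Move 2: P1 pit3 -> P1=[3,4,5,0,1,5](2) P2=[6,2,4,2,5,4](0)
Move 3: P1 pit2 -> P1=[3,4,0,1,2,6](3) P2=[7,2,4,2,5,4](0)
Move 4: P2 pit1 -> P1=[3,4,0,1,2,6](3) P2=[7,0,5,3,5,4](0)
Move 5: P1 pit0 -> P1=[0,5,1,2,2,6](3) P2=[7,0,5,3,5,4](0)
Move 6: P2 pit3 -> P1=[0,5,1,2,2,6](3) P2=[7,0,5,0,6,5](1)
Move 7: P2 pit0 -> P1=[1,5,1,2,2,6](3) P2=[0,1,6,1,7,6](2)
Move 8: P2 pit2 -> P1=[2,6,1,2,2,6](3) P2=[0,1,0,2,8,7](3)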